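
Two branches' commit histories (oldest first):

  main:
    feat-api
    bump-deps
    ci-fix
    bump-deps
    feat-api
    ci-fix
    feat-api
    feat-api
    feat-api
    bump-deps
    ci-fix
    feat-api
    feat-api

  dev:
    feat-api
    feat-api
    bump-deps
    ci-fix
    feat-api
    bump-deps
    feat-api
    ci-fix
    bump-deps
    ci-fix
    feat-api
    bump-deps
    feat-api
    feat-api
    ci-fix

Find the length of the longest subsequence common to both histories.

10

Pick feat-api (main #1, dev #2), bump-deps (main #2, dev #3), ci-fix (main #3, dev #4), bump-deps (main #4, dev #6), feat-api (main #5, dev #7), ci-fix (main #6, dev #10), feat-api (main #7, dev #11), feat-api (main #8, dev #13), feat-api (main #9, dev #14), ci-fix (main #11, dev #15); all 10 commits appear in both, in order, and the DP table's final entry dp[13][15] is also 10, so no common subsequence is longer.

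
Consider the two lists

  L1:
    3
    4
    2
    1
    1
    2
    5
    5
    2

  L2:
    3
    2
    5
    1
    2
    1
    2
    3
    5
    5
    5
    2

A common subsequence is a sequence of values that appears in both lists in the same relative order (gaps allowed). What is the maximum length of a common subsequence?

Pick 3 [1,1]; then 2 [3,2]; then 1 [4,4]; then 1 [5,6]; then 2 [6,7]; then 5 [7,10]; then 5 [8,11]; then 2 [9,12]; all 8 values appear in both, in order. dp[9][12] = 8 confirms this is the maximum.

8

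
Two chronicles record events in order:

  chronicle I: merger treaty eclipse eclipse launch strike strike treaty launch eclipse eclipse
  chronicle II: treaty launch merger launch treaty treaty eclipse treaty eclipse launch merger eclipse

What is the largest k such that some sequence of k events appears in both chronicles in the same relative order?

One common subsequence of length 6: merger at chronicle I[1]=chronicle II[3], treaty at chronicle I[2]=chronicle II[6], eclipse at chronicle I[3]=chronicle II[7], eclipse at chronicle I[4]=chronicle II[9], launch at chronicle I[5]=chronicle II[10], eclipse at chronicle I[11]=chronicle II[12]. The LCS DP gives dp[11][12] = 6, so this is optimal.

6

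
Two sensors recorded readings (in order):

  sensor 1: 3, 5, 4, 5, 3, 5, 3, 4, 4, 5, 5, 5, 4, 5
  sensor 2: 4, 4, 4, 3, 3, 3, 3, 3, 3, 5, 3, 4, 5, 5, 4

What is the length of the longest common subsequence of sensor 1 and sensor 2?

8

Taking 3 (sensor 1 #1, sensor 2 #8); then 3 (sensor 1 #5, sensor 2 #9); then 5 (sensor 1 #6, sensor 2 #10); then 3 (sensor 1 #7, sensor 2 #11); then 4 (sensor 1 #9, sensor 2 #12); then 5 (sensor 1 #11, sensor 2 #13); then 5 (sensor 1 #12, sensor 2 #14); then 4 (sensor 1 #13, sensor 2 #15) gives a common subsequence of length 8. dp[14][15] = 8 confirms this is the maximum.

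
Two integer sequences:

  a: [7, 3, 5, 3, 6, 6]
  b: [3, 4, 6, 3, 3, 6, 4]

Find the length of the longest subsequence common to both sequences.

Let dp[i][j] be the LCS length of the first i values of a and the first j values of b. dp[i][j] = dp[i-1][j-1]+1 when the i-th and j-th values match, else max(dp[i-1][j], dp[i][j-1]).
    ·  3  4  6  3  3  6  4
 ·  0  0  0  0  0  0  0  0
 7  0  0  0  0  0  0  0  0
 3  0  1  1  1  1  1  1  1
 5  0  1  1  1  1  1  1  1
 3  0  1  1  1  2  2  2  2
 6  0  1  1  2  2  2  3  3
 6  0  1  1  2  2  2  3  3
dp[6][7] = 3. One LCS (by backtracking along matches): 3, 3, 6.

3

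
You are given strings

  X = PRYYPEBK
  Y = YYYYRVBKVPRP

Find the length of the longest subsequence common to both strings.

4

Let dp[i][j] be the LCS length of the first i characters of X and the first j characters of Y. dp[i][j] = dp[i-1][j-1]+1 when the i-th and j-th characters match, else max(dp[i-1][j], dp[i][j-1]).
    ·  Y  Y  Y  Y  R  V  B  K  V  P  R  P
 ·  0  0  0  0  0  0  0  0  0  0  0  0  0
 P  0  0  0  0  0  0  0  0  0  0  1  1  1
 R  0  0  0  0  0  1  1  1  1  1  1  2  2
 Y  0  1  1  1  1  1  1  1  1  1  1  2  2
 Y  0  1  2  2  2  2  2  2  2  2  2  2  2
 P  0  1  2  2  2  2  2  2  2  2  3  3  3
 E  0  1  2  2  2  2  2  2  2  2  3  3  3
 B  0  1  2  2  2  2  2  3  3  3  3  3  3
 K  0  1  2  2  2  2  2  3  4  4  4  4  4
dp[8][12] = 4. One LCS (by backtracking along matches): YYBK.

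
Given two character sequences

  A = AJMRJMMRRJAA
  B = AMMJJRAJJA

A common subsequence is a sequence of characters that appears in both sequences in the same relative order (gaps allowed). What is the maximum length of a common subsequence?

6

Let dp[i][j] be the LCS length of the first i characters of A and the first j characters of B. dp[i][j] = dp[i-1][j-1]+1 when the i-th and j-th characters match, else max(dp[i-1][j], dp[i][j-1]).
    ·  A  M  M  J  J  R  A  J  J  A
 ·  0  0  0  0  0  0  0  0  0  0  0
 A  0  1  1  1  1  1  1  1  1  1  1
 J  0  1  1  1  2  2  2  2  2  2  2
 M  0  1  2  2  2  2  2  2  2  2  2
 R  0  1  2  2  2  2  3  3  3  3  3
 J  0  1  2  2  3  3  3  3  4  4  4
 M  0  1  2  3  3  3  3  3  4  4  4
 M  0  1  2  3  3  3  3  3  4  4  4
 R  0  1  2  3  3  3  4  4  4  4  4
 R  0  1  2  3  3  3  4  4  4  4  4
 J  0  1  2  3  4  4  4  4  5  5  5
 A  0  1  2  3  4  4  4  5  5  5  6
 A  0  1  2  3  4  4  4  5  5  5  6
dp[12][10] = 6. One LCS (by backtracking along matches): AJRJJA.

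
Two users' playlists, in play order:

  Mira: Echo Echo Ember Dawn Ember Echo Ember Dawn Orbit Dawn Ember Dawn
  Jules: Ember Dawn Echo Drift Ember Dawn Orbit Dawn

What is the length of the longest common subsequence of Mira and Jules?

7

Match Ember (Mira #3, Jules #1), then Dawn (Mira #4, Jules #2), then Echo (Mira #6, Jules #3), then Ember (Mira #7, Jules #5), then Dawn (Mira #8, Jules #6), then Orbit (Mira #9, Jules #7), then Dawn (Mira #12, Jules #8) — 7 songs in the same relative order in both. The LCS DP gives dp[12][8] = 7, so this is optimal.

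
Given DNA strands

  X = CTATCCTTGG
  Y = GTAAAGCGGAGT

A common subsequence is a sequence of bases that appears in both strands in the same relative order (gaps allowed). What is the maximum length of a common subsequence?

Let dp[i][j] be the LCS length of the first i bases of X and the first j bases of Y. dp[i][j] = dp[i-1][j-1]+1 when the i-th and j-th bases match, else max(dp[i-1][j], dp[i][j-1]).
    ·  G  T  A  A  A  G  C  G  G  A  G  T
 ·  0  0  0  0  0  0  0  0  0  0  0  0  0
 C  0  0  0  0  0  0  0  1  1  1  1  1  1
 T  0  0  1  1  1  1  1  1  1  1  1  1  2
 A  0  0  1  2  2  2  2  2  2  2  2  2  2
 T  0  0  1  2  2  2  2  2  2  2  2  2  3
 C  0  0  1  2  2  2  2  3  3  3  3  3  3
 C  0  0  1  2  2  2  2  3  3  3  3  3  3
 T  0  0  1  2  2  2  2  3  3  3  3  3  4
 T  0  0  1  2  2  2  2  3  3  3  3  3  4
 G  0  1  1  2  2  2  3  3  4  4  4  4  4
 G  0  1  1  2  2  2  3  3  4  5  5  5  5
dp[10][12] = 5. One LCS (by backtracking along matches): TACGG.

5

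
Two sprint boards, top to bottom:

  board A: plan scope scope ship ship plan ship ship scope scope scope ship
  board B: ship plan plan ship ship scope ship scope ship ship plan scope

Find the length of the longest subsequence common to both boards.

7

Pick plan (board A #1, board B #3), then scope (board A #2, board B #6), then scope (board A #3, board B #8), then ship (board A #4, board B #9), then ship (board A #5, board B #10), then plan (board A #6, board B #11), then scope (board A #11, board B #12); all 7 tasks appear in both, in order. dp[12][12] = 7 confirms this is the maximum.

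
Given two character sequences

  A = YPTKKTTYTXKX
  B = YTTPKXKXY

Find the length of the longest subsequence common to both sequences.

6

Match Y [1,1] → P [2,4] → K [5,5] → X [10,6] → K [11,7] → X [12,8] — 6 characters in the same relative order in both. dp[12][9] = 6 confirms this is the maximum.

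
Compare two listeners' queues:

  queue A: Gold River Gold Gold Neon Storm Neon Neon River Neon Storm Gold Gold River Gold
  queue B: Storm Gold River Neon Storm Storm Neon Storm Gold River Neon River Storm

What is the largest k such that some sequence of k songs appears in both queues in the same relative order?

Taking Gold [1,2] → River [2,3] → Neon [5,4] → Storm [6,6] → Neon [7,7] → Neon [8,11] → River [9,12] → Storm [11,13] gives a common subsequence of length 8, and the DP table's final entry dp[15][13] is also 8, so no common subsequence is longer.

8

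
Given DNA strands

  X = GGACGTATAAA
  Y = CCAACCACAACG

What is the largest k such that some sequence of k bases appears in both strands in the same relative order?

Let dp[i][j] be the LCS length of the first i bases of X and the first j bases of Y. dp[i][j] = dp[i-1][j-1]+1 when the i-th and j-th bases match, else max(dp[i-1][j], dp[i][j-1]).
    ·  C  C  A  A  C  C  A  C  A  A  C  G
 ·  0  0  0  0  0  0  0  0  0  0  0  0  0
 G  0  0  0  0  0  0  0  0  0  0  0  0  1
 G  0  0  0  0  0  0  0  0  0  0  0  0  1
 A  0  0  0  1  1  1  1  1  1  1  1  1  1
 C  0  1  1  1  1  2  2  2  2  2  2  2  2
 G  0  1  1  1  1  2  2  2  2  2  2  2  3
 T  0  1  1  1  1  2  2  2  2  2  2  2  3
 A  0  1  1  2  2  2  2  3  3  3  3  3  3
 T  0  1  1  2  2  2  2  3  3  3  3  3  3
 A  0  1  1  2  3  3  3  3  3  4  4  4  4
 A  0  1  1  2  3  3  3  4  4  4  5  5  5
 A  0  1  1  2  3  3  3  4  4  5  5  5  5
dp[11][12] = 5. One LCS (by backtracking along matches): ACAAA.

5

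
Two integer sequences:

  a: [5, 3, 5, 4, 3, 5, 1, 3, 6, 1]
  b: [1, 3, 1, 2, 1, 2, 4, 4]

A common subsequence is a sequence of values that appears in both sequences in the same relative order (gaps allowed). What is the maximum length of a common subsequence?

Let dp[i][j] be the LCS length of the first i values of a and the first j values of b. dp[i][j] = dp[i-1][j-1]+1 when the i-th and j-th values match, else max(dp[i-1][j], dp[i][j-1]).
    ·  1  3  1  2  1  2  4  4
 ·  0  0  0  0  0  0  0  0  0
 5  0  0  0  0  0  0  0  0  0
 3  0  0  1  1  1  1  1  1  1
 5  0  0  1  1  1  1  1  1  1
 4  0  0  1  1  1  1  1  2  2
 3  0  0  1  1  1  1  1  2  2
 5  0  0  1  1  1  1  1  2  2
 1  0  1  1  2  2  2  2  2  2
 3  0  1  2  2  2  2  2  2  2
 6  0  1  2  2  2  2  2  2  2
 1  0  1  2  3  3  3  3  3  3
dp[10][8] = 3. One LCS (by backtracking along matches): 3, 1, 1.

3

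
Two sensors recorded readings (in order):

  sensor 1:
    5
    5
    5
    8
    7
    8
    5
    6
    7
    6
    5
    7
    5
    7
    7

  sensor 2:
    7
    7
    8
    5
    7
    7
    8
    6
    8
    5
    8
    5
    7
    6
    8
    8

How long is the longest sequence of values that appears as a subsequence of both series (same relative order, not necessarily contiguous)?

Pick 7 at sensor 1[5]=sensor 2[2], then 8 at sensor 1[6]=sensor 2[3], then 5 at sensor 1[7]=sensor 2[4], then 7 at sensor 1[9]=sensor 2[6], then 6 at sensor 1[10]=sensor 2[8], then 5 at sensor 1[11]=sensor 2[10], then 5 at sensor 1[13]=sensor 2[12], then 7 at sensor 1[14]=sensor 2[13]; all 8 values appear in both, in order. Since dp[15][16] = 8, nothing longer is possible.

8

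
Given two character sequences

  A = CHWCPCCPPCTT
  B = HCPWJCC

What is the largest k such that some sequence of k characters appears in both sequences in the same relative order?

Taking H at A[2]=B[1]; then C at A[4]=B[2]; then P at A[5]=B[3]; then C at A[7]=B[6]; then C at A[10]=B[7] gives a common subsequence of length 5, and the DP table's final entry dp[12][7] is also 5, so no common subsequence is longer.

5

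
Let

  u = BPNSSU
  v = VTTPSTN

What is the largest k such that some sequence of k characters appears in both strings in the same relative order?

Match P [2,4]; then N [3,7] — 2 characters in the same relative order in both, and the DP table's final entry dp[6][7] is also 2, so no common subsequence is longer.

2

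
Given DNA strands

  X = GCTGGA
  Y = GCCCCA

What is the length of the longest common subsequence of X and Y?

3

Taking G at X[1]=Y[1], then C at X[2]=Y[5], then A at X[6]=Y[6] gives a common subsequence of length 3. Since dp[6][6] = 3, nothing longer is possible.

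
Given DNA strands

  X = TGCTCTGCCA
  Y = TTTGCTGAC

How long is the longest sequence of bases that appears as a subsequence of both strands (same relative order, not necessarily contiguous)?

6

One common subsequence of length 6: T (X #1, Y #3) → G (X #2, Y #4) → C (X #5, Y #5) → T (X #6, Y #6) → G (X #7, Y #7) → C (X #9, Y #9). The LCS DP gives dp[10][9] = 6, so this is optimal.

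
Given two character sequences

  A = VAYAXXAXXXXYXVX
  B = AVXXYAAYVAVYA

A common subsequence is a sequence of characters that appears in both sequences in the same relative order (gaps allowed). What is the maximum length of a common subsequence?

Match V (A #1, B #2); then Y (A #3, B #5); then A (A #4, B #6); then A (A #7, B #7); then Y (A #12, B #8); then V (A #14, B #11) — 6 characters in the same relative order in both. dp[15][13] = 6 confirms this is the maximum.

6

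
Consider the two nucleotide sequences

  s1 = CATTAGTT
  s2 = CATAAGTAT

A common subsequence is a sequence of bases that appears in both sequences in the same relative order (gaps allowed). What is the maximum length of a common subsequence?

Let dp[i][j] be the LCS length of the first i bases of s1 and the first j bases of s2. dp[i][j] = dp[i-1][j-1]+1 when the i-th and j-th bases match, else max(dp[i-1][j], dp[i][j-1]).
    ·  C  A  T  A  A  G  T  A  T
 ·  0  0  0  0  0  0  0  0  0  0
 C  0  1  1  1  1  1  1  1  1  1
 A  0  1  2  2  2  2  2  2  2  2
 T  0  1  2  3  3  3  3  3  3  3
 T  0  1  2  3  3  3  3  4  4  4
 A  0  1  2  3  4  4  4  4  5  5
 G  0  1  2  3  4  4  5  5  5  5
 T  0  1  2  3  4  4  5  6  6  6
 T  0  1  2  3  4  4  5  6  6  7
dp[8][9] = 7. One LCS (by backtracking along matches): CATAGTT.

7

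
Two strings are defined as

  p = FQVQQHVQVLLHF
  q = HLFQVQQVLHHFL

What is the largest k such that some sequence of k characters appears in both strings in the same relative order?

Taking F [1,3] → Q [2,4] → V [3,5] → Q [5,6] → Q [8,7] → V [9,8] → L [10,9] → H [12,11] → F [13,12] gives a common subsequence of length 9. Since dp[13][13] = 9, nothing longer is possible.

9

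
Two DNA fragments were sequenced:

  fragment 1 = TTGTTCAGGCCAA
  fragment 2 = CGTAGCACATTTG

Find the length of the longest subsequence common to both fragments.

7

Taking G (fragment 1 #3, fragment 2 #2) → T (fragment 1 #5, fragment 2 #3) → A (fragment 1 #7, fragment 2 #4) → G (fragment 1 #9, fragment 2 #5) → C (fragment 1 #10, fragment 2 #6) → C (fragment 1 #11, fragment 2 #8) → A (fragment 1 #12, fragment 2 #9) gives a common subsequence of length 7. The LCS DP gives dp[13][13] = 7, so this is optimal.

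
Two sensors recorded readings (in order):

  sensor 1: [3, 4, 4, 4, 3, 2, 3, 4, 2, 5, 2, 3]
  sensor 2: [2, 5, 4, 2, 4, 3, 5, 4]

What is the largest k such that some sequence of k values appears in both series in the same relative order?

Taking 4 [2,3], then 4 [4,5], then 3 [5,6], then 4 [8,8] gives a common subsequence of length 4. Since dp[12][8] = 4, nothing longer is possible.

4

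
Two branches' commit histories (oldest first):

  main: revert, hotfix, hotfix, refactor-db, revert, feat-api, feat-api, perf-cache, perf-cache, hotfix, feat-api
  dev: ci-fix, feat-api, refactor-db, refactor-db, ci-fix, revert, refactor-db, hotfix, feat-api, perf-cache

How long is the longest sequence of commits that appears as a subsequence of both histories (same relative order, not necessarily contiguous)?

4

One common subsequence of length 4: revert at main[1]=dev[6], hotfix at main[3]=dev[8], feat-api at main[7]=dev[9], perf-cache at main[9]=dev[10]. Since dp[11][10] = 4, nothing longer is possible.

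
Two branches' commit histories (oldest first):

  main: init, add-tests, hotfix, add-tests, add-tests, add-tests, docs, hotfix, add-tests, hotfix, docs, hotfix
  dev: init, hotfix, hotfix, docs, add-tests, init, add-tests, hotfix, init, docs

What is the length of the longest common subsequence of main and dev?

Match init (main #1, dev #1) → hotfix (main #3, dev #3) → add-tests (main #4, dev #5) → add-tests (main #6, dev #7) → hotfix (main #8, dev #8) → docs (main #11, dev #10) — 6 commits in the same relative order in both, and the DP table's final entry dp[12][10] is also 6, so no common subsequence is longer.

6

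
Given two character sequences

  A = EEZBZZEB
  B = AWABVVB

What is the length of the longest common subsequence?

One common subsequence of length 2: B at A[4]=B[4]; then B at A[8]=B[7]. dp[8][7] = 2 confirms this is the maximum.

2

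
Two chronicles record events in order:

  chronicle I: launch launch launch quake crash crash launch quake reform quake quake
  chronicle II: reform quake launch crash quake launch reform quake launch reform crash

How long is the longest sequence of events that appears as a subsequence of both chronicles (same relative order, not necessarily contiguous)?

Pick launch at chronicle I[1]=chronicle II[3], launch at chronicle I[2]=chronicle II[6], quake at chronicle I[4]=chronicle II[8], launch at chronicle I[7]=chronicle II[9], reform at chronicle I[9]=chronicle II[10]; all 5 events appear in both, in order. dp[11][11] = 5 confirms this is the maximum.

5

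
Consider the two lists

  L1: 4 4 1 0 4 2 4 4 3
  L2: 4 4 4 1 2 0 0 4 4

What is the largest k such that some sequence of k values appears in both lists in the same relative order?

Let dp[i][j] be the LCS length of the first i values of L1 and the first j values of L2. dp[i][j] = dp[i-1][j-1]+1 when the i-th and j-th values match, else max(dp[i-1][j], dp[i][j-1]).
    ·  4  4  4  1  2  0  0  4  4
 ·  0  0  0  0  0  0  0  0  0  0
 4  0  1  1  1  1  1  1  1  1  1
 4  0  1  2  2  2  2  2  2  2  2
 1  0  1  2  2  3  3  3  3  3  3
 0  0  1  2  2  3  3  4  4  4  4
 4  0  1  2  3  3  3  4  4  5  5
 2  0  1  2  3  3  4  4  4  5  5
 4  0  1  2  3  3  4  4  4  5  6
 4  0  1  2  3  3  4  4  4  5  6
 3  0  1  2  3  3  4  4  4  5  6
dp[9][9] = 6. One LCS (by backtracking along matches): 4, 4, 1, 0, 4, 4.

6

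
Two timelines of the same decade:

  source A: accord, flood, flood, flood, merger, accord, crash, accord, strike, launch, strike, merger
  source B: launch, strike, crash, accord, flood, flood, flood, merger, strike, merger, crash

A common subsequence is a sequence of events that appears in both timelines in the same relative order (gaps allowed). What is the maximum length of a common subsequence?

7

Pick accord (source A #1, source B #4), flood (source A #2, source B #5), flood (source A #3, source B #6), flood (source A #4, source B #7), merger (source A #5, source B #8), strike (source A #11, source B #9), merger (source A #12, source B #10); all 7 events appear in both, in order. Since dp[12][11] = 7, nothing longer is possible.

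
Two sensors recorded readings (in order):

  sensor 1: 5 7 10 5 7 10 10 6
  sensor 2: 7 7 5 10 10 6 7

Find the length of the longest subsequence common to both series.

5

Match 7 [2,2], 5 [4,3], 10 [6,4], 10 [7,5], 6 [8,6] — 5 values in the same relative order in both. Since dp[8][7] = 5, nothing longer is possible.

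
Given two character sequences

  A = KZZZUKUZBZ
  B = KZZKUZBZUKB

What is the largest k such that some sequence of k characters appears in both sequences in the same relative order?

Pick K (A #1, B #1), then Z (A #3, B #2), then Z (A #4, B #3), then K (A #6, B #4), then U (A #7, B #5), then Z (A #8, B #6), then B (A #9, B #7), then Z (A #10, B #8); all 8 characters appear in both, in order, and the DP table's final entry dp[10][11] is also 8, so no common subsequence is longer.

8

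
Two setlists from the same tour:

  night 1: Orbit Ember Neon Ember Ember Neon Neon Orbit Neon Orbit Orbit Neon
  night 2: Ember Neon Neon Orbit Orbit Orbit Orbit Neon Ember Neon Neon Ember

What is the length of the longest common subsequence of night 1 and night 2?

7

Match Ember (night 1 #2, night 2 #1), then Neon (night 1 #3, night 2 #2), then Neon (night 1 #6, night 2 #3), then Orbit (night 1 #8, night 2 #5), then Orbit (night 1 #10, night 2 #6), then Orbit (night 1 #11, night 2 #7), then Neon (night 1 #12, night 2 #11) — 7 songs in the same relative order in both. The LCS DP gives dp[12][12] = 7, so this is optimal.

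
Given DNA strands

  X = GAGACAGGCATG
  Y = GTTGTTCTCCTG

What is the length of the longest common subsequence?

Taking G (X #1, Y #1), then G (X #3, Y #4), then C (X #5, Y #9), then C (X #9, Y #10), then T (X #11, Y #11), then G (X #12, Y #12) gives a common subsequence of length 6. dp[12][12] = 6 confirms this is the maximum.

6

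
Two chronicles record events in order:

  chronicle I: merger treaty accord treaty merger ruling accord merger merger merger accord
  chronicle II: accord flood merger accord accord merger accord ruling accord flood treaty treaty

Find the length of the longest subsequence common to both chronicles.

5

Taking merger [1,3] → accord [3,5] → merger [5,6] → ruling [6,8] → accord [7,9] gives a common subsequence of length 5. Since dp[11][12] = 5, nothing longer is possible.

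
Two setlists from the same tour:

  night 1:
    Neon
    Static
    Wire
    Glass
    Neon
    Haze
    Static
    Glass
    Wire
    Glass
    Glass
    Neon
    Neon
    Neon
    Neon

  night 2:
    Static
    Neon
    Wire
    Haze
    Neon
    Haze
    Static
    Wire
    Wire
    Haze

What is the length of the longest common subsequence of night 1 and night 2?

6

Match Neon at night 1[1]=night 2[2]; then Wire at night 1[3]=night 2[3]; then Neon at night 1[5]=night 2[5]; then Haze at night 1[6]=night 2[6]; then Static at night 1[7]=night 2[7]; then Wire at night 1[9]=night 2[9] — 6 songs in the same relative order in both. The LCS DP gives dp[15][10] = 6, so this is optimal.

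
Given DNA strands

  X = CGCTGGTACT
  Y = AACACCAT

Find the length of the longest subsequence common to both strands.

4

Taking C at X[1]=Y[5]; then C at X[3]=Y[6]; then A at X[8]=Y[7]; then T at X[10]=Y[8] gives a common subsequence of length 4. The LCS DP gives dp[10][8] = 4, so this is optimal.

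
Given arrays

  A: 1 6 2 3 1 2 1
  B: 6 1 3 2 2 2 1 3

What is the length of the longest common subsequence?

Let dp[i][j] be the LCS length of the first i values of A and the first j values of B. dp[i][j] = dp[i-1][j-1]+1 when the i-th and j-th values match, else max(dp[i-1][j], dp[i][j-1]).
    ·  6  1  3  2  2  2  1  3
 ·  0  0  0  0  0  0  0  0  0
 1  0  0  1  1  1  1  1  1  1
 6  0  1  1  1  1  1  1  1  1
 2  0  1  1  1  2  2  2  2  2
 3  0  1  1  2  2  2  2  2  3
 1  0  1  2  2  2  2  2  3  3
 2  0  1  2  2  3  3  3  3  3
 1  0  1  2  2  3  3  3  4  4
dp[7][8] = 4. One LCS (by backtracking along matches): 1, 2, 2, 1.

4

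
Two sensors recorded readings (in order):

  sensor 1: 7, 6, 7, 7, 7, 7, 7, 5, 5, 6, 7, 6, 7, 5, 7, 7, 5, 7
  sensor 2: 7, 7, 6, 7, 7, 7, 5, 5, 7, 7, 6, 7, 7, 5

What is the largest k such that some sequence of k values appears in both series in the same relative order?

One common subsequence of length 12: 7 [1,2], 6 [2,3], 7 [5,4], 7 [6,5], 7 [7,6], 5 [8,7], 5 [9,8], 7 [11,10], 6 [12,11], 7 [15,12], 7 [16,13], 5 [17,14]. Since dp[18][14] = 12, nothing longer is possible.

12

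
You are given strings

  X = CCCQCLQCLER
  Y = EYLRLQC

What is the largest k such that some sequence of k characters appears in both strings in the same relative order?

Match L (X #6, Y #5), Q (X #7, Y #6), C (X #8, Y #7) — 3 characters in the same relative order in both, and the DP table's final entry dp[11][7] is also 3, so no common subsequence is longer.

3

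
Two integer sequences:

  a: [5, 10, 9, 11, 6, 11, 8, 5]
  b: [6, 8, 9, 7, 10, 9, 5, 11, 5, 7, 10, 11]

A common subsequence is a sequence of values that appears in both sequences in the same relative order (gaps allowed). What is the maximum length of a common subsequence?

4

Pick 10 [2,5], then 9 [3,6], then 11 [4,8], then 11 [6,12]; all 4 values appear in both, in order. Since dp[8][12] = 4, nothing longer is possible.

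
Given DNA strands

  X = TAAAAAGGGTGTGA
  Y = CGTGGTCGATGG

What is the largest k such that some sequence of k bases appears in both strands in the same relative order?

One common subsequence of length 7: T (X #1, Y #3), then G (X #7, Y #4), then G (X #8, Y #5), then G (X #9, Y #8), then T (X #10, Y #10), then G (X #11, Y #11), then G (X #13, Y #12). dp[14][12] = 7 confirms this is the maximum.

7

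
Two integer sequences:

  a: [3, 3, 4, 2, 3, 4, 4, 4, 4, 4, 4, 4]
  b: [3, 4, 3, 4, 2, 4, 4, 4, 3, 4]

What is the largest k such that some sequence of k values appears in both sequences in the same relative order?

One common subsequence of length 8: 3 (a #1, b #1); then 3 (a #2, b #3); then 4 (a #3, b #4); then 2 (a #4, b #5); then 4 (a #6, b #6); then 4 (a #7, b #7); then 4 (a #8, b #8); then 4 (a #12, b #10), and the DP table's final entry dp[12][10] is also 8, so no common subsequence is longer.

8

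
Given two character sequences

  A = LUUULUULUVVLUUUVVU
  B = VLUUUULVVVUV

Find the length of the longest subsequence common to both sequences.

10

Match L at A[1]=B[2] → U at A[3]=B[3] → U at A[4]=B[4] → U at A[6]=B[5] → U at A[7]=B[6] → L at A[8]=B[7] → V at A[10]=B[9] → V at A[11]=B[10] → U at A[15]=B[11] → V at A[17]=B[12] — 10 characters in the same relative order in both. The LCS DP gives dp[18][12] = 10, so this is optimal.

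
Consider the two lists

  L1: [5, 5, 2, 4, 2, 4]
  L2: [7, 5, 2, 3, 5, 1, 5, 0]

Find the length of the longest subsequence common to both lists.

2

Let dp[i][j] be the LCS length of the first i values of L1 and the first j values of L2. dp[i][j] = dp[i-1][j-1]+1 when the i-th and j-th values match, else max(dp[i-1][j], dp[i][j-1]).
    ·  7  5  2  3  5  1  5  0
 ·  0  0  0  0  0  0  0  0  0
 5  0  0  1  1  1  1  1  1  1
 5  0  0  1  1  1  2  2  2  2
 2  0  0  1  2  2  2  2  2  2
 4  0  0  1  2  2  2  2  2  2
 2  0  0  1  2  2  2  2  2  2
 4  0  0  1  2  2  2  2  2  2
dp[6][8] = 2. One LCS (by backtracking along matches): 5, 5.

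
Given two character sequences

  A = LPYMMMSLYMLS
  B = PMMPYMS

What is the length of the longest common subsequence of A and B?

6

Let dp[i][j] be the LCS length of the first i characters of A and the first j characters of B. dp[i][j] = dp[i-1][j-1]+1 when the i-th and j-th characters match, else max(dp[i-1][j], dp[i][j-1]).
    ·  P  M  M  P  Y  M  S
 ·  0  0  0  0  0  0  0  0
 L  0  0  0  0  0  0  0  0
 P  0  1  1  1  1  1  1  1
 Y  0  1  1  1  1  2  2  2
 M  0  1  2  2  2  2  3  3
 M  0  1  2  3  3  3  3  3
 M  0  1  2  3  3  3  4  4
 S  0  1  2  3  3  3  4  5
 L  0  1  2  3  3  3  4  5
 Y  0  1  2  3  3  4  4  5
 M  0  1  2  3  3  4  5  5
 L  0  1  2  3  3  4  5  5
 S  0  1  2  3  3  4  5  6
dp[12][7] = 6. One LCS (by backtracking along matches): PMMYMS.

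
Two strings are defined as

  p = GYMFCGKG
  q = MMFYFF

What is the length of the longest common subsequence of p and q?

2

Let dp[i][j] be the LCS length of the first i characters of p and the first j characters of q. dp[i][j] = dp[i-1][j-1]+1 when the i-th and j-th characters match, else max(dp[i-1][j], dp[i][j-1]).
    ·  M  M  F  Y  F  F
 ·  0  0  0  0  0  0  0
 G  0  0  0  0  0  0  0
 Y  0  0  0  0  1  1  1
 M  0  1  1  1  1  1  1
 F  0  1  1  2  2  2  2
 C  0  1  1  2  2  2  2
 G  0  1  1  2  2  2  2
 K  0  1  1  2  2  2  2
 G  0  1  1  2  2  2  2
dp[8][6] = 2. One LCS (by backtracking along matches): YF.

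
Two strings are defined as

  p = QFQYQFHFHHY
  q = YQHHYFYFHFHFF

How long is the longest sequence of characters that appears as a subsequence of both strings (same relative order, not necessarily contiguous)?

Let dp[i][j] be the LCS length of the first i characters of p and the first j characters of q. dp[i][j] = dp[i-1][j-1]+1 when the i-th and j-th characters match, else max(dp[i-1][j], dp[i][j-1]).
    ·  Y  Q  H  H  Y  F  Y  F  H  F  H  F  F
 ·  0  0  0  0  0  0  0  0  0  0  0  0  0  0
 Q  0  0  1  1  1  1  1  1  1  1  1  1  1  1
 F  0  0  1  1  1  1  2  2  2  2  2  2  2  2
 Q  0  0  1  1  1  1  2  2  2  2  2  2  2  2
 Y  0  1  1  1  1  2  2  3  3  3  3  3  3  3
 Q  0  1  2  2  2  2  2  3  3  3  3  3  3  3
 F  0  1  2  2  2  2  3  3  4  4  4  4  4  4
 H  0  1  2  3  3  3  3  3  4  5  5  5  5  5
 F  0  1  2  3  3  3  4  4  4  5  6  6  6  6
 H  0  1  2  3  4  4  4  4  4  5  6  7  7  7
 H  0  1  2  3  4  4  4  4  4  5  6  7  7  7
 Y  0  1  2  3  4  5  5  5  5  5  6  7  7  7
dp[11][13] = 7. One LCS (by backtracking along matches): QFYFHFH.

7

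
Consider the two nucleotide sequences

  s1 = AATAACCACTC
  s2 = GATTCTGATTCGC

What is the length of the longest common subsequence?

Match A [1,2], then T [3,4], then C [6,5], then A [8,8], then C [9,11], then C [11,13] — 6 bases in the same relative order in both. Since dp[11][13] = 6, nothing longer is possible.

6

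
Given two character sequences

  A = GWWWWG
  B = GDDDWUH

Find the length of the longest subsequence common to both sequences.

2

Let dp[i][j] be the LCS length of the first i characters of A and the first j characters of B. dp[i][j] = dp[i-1][j-1]+1 when the i-th and j-th characters match, else max(dp[i-1][j], dp[i][j-1]).
    ·  G  D  D  D  W  U  H
 ·  0  0  0  0  0  0  0  0
 G  0  1  1  1  1  1  1  1
 W  0  1  1  1  1  2  2  2
 W  0  1  1  1  1  2  2  2
 W  0  1  1  1  1  2  2  2
 W  0  1  1  1  1  2  2  2
 G  0  1  1  1  1  2  2  2
dp[6][7] = 2. One LCS (by backtracking along matches): GW.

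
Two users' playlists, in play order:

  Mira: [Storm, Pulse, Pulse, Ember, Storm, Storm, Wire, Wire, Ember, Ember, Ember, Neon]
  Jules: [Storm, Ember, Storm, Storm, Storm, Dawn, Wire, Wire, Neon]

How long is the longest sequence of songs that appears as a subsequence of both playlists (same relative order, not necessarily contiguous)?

7

Taking Storm (Mira #1, Jules #1); then Ember (Mira #4, Jules #2); then Storm (Mira #5, Jules #4); then Storm (Mira #6, Jules #5); then Wire (Mira #7, Jules #7); then Wire (Mira #8, Jules #8); then Neon (Mira #12, Jules #9) gives a common subsequence of length 7, and the DP table's final entry dp[12][9] is also 7, so no common subsequence is longer.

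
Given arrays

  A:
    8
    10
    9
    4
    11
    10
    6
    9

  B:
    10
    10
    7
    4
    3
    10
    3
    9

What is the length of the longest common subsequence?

4

Let dp[i][j] be the LCS length of the first i values of A and the first j values of B. dp[i][j] = dp[i-1][j-1]+1 when the i-th and j-th values match, else max(dp[i-1][j], dp[i][j-1]).
    · 10 10  7  4  3 10  3  9
 ·  0  0  0  0  0  0  0  0  0
 8  0  0  0  0  0  0  0  0  0
10  0  1  1  1  1  1  1  1  1
 9  0  1  1  1  1  1  1  1  2
 4  0  1  1  1  2  2  2  2  2
11  0  1  1  1  2  2  2  2  2
10  0  1  2  2  2  2  3  3  3
 6  0  1  2  2  2  2  3  3  3
 9  0  1  2  2  2  2  3  3  4
dp[8][8] = 4. One LCS (by backtracking along matches): 10, 4, 10, 9.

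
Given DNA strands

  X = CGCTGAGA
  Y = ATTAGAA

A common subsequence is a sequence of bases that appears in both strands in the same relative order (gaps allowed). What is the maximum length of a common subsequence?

Let dp[i][j] be the LCS length of the first i bases of X and the first j bases of Y. dp[i][j] = dp[i-1][j-1]+1 when the i-th and j-th bases match, else max(dp[i-1][j], dp[i][j-1]).
    ·  A  T  T  A  G  A  A
 ·  0  0  0  0  0  0  0  0
 C  0  0  0  0  0  0  0  0
 G  0  0  0  0  0  1  1  1
 C  0  0  0  0  0  1  1  1
 T  0  0  1  1  1  1  1  1
 G  0  0  1  1  1  2  2  2
 A  0  1  1  1  2  2  3  3
 G  0  1  1  1  2  3  3  3
 A  0  1  1  1  2  3  4  4
dp[8][7] = 4. One LCS (by backtracking along matches): TGAA.

4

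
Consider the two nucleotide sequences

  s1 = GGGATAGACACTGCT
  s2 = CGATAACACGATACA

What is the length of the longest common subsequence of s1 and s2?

10

Pick G [3,2], A [4,3], T [5,4], A [6,5], A [8,6], C [9,7], A [10,8], C [11,9], T [12,12], C [14,14]; all 10 bases appear in both, in order, and the DP table's final entry dp[15][15] is also 10, so no common subsequence is longer.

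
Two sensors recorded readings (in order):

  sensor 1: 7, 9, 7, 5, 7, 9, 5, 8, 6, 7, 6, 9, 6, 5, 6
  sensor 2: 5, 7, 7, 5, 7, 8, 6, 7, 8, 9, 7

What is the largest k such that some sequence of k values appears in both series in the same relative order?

Match 7 (sensor 1 #1, sensor 2 #2); then 7 (sensor 1 #3, sensor 2 #3); then 5 (sensor 1 #4, sensor 2 #4); then 7 (sensor 1 #5, sensor 2 #5); then 8 (sensor 1 #8, sensor 2 #6); then 6 (sensor 1 #9, sensor 2 #7); then 7 (sensor 1 #10, sensor 2 #8); then 9 (sensor 1 #12, sensor 2 #10) — 8 values in the same relative order in both. The LCS DP gives dp[15][11] = 8, so this is optimal.

8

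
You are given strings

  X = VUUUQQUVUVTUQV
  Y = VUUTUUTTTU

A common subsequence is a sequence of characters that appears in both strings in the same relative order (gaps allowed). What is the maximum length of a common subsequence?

7

Taking V (X #1, Y #1); then U (X #2, Y #2); then U (X #3, Y #3); then U (X #4, Y #5); then U (X #7, Y #6); then T (X #11, Y #9); then U (X #12, Y #10) gives a common subsequence of length 7. The LCS DP gives dp[14][10] = 7, so this is optimal.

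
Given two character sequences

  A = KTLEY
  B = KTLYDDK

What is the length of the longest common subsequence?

One common subsequence of length 4: K at A[1]=B[1], T at A[2]=B[2], L at A[3]=B[3], Y at A[5]=B[4], and the DP table's final entry dp[5][7] is also 4, so no common subsequence is longer.

4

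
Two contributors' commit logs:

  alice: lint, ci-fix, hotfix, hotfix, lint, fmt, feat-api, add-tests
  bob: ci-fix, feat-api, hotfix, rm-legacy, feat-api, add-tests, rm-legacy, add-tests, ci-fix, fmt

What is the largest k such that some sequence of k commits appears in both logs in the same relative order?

4

Taking ci-fix at alice[2]=bob[1], hotfix at alice[3]=bob[3], feat-api at alice[7]=bob[5], add-tests at alice[8]=bob[8] gives a common subsequence of length 4. The LCS DP gives dp[8][10] = 4, so this is optimal.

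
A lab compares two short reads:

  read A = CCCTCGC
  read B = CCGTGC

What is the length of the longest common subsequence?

5

Pick C at read A[1]=read B[1] → C at read A[2]=read B[2] → T at read A[4]=read B[4] → G at read A[6]=read B[5] → C at read A[7]=read B[6]; all 5 bases appear in both, in order. Since dp[7][6] = 5, nothing longer is possible.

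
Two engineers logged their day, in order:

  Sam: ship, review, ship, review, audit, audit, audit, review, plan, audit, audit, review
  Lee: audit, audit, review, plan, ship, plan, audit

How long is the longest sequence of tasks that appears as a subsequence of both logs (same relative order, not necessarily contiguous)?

Match audit (Sam #6, Lee #1); then audit (Sam #7, Lee #2); then review (Sam #8, Lee #3); then plan (Sam #9, Lee #6); then audit (Sam #11, Lee #7) — 5 tasks in the same relative order in both. dp[12][7] = 5 confirms this is the maximum.

5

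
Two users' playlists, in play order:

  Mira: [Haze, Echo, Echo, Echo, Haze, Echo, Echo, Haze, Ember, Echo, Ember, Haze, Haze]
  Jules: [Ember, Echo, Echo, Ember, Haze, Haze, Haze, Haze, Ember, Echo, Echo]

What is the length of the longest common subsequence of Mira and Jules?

6

One common subsequence of length 6: Echo at Mira[2]=Jules[2], Echo at Mira[3]=Jules[3], Haze at Mira[5]=Jules[7], Haze at Mira[8]=Jules[8], Ember at Mira[9]=Jules[9], Echo at Mira[10]=Jules[11]. Since dp[13][11] = 6, nothing longer is possible.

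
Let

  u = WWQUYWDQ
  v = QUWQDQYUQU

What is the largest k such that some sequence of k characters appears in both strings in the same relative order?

5

Let dp[i][j] be the LCS length of the first i characters of u and the first j characters of v. dp[i][j] = dp[i-1][j-1]+1 when the i-th and j-th characters match, else max(dp[i-1][j], dp[i][j-1]).
    ·  Q  U  W  Q  D  Q  Y  U  Q  U
 ·  0  0  0  0  0  0  0  0  0  0  0
 W  0  0  0  1  1  1  1  1  1  1  1
 W  0  0  0  1  1  1  1  1  1  1  1
 Q  0  1  1  1  2  2  2  2  2  2  2
 U  0  1  2  2  2  2  2  2  3  3  3
 Y  0  1  2  2  2  2  2  3  3  3  3
 W  0  1  2  3  3  3  3  3  3  3  3
 D  0  1  2  3  3  4  4  4  4  4  4
 Q  0  1  2  3  4  4  5  5  5  5  5
dp[8][10] = 5. One LCS (by backtracking along matches): QUWDQ.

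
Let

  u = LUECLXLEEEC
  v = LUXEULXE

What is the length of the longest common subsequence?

Match L [1,1], U [2,2], E [3,4], L [5,6], X [6,7], E [10,8] — 6 characters in the same relative order in both. The LCS DP gives dp[11][8] = 6, so this is optimal.

6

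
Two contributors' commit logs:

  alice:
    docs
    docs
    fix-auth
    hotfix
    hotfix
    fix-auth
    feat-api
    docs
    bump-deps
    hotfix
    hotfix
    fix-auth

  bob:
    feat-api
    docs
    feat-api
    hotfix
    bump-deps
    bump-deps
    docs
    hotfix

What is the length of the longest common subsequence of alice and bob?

Match docs at alice[1]=bob[2], hotfix at alice[4]=bob[4], docs at alice[8]=bob[7], hotfix at alice[11]=bob[8] — 4 commits in the same relative order in both. The LCS DP gives dp[12][8] = 4, so this is optimal.

4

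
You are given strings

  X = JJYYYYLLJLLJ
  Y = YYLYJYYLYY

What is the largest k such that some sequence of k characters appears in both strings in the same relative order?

One common subsequence of length 5: J at X[2]=Y[5]; then Y at X[3]=Y[6]; then Y at X[4]=Y[7]; then Y at X[5]=Y[9]; then Y at X[6]=Y[10]. The LCS DP gives dp[12][10] = 5, so this is optimal.

5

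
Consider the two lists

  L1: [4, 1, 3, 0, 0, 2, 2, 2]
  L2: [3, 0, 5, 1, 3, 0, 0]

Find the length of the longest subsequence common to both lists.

Let dp[i][j] be the LCS length of the first i values of L1 and the first j values of L2. dp[i][j] = dp[i-1][j-1]+1 when the i-th and j-th values match, else max(dp[i-1][j], dp[i][j-1]).
    ·  3  0  5  1  3  0  0
 ·  0  0  0  0  0  0  0  0
 4  0  0  0  0  0  0  0  0
 1  0  0  0  0  1  1  1  1
 3  0  1  1  1  1  2  2  2
 0  0  1  2  2  2  2  3  3
 0  0  1  2  2  2  2  3  4
 2  0  1  2  2  2  2  3  4
 2  0  1  2  2  2  2  3  4
 2  0  1  2  2  2  2  3  4
dp[8][7] = 4. One LCS (by backtracking along matches): 1, 3, 0, 0.

4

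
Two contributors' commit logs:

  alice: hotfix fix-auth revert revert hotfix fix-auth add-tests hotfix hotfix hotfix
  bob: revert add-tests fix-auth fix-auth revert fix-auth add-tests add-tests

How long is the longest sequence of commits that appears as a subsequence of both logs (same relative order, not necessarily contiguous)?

4

Taking fix-auth at alice[2]=bob[4], revert at alice[4]=bob[5], fix-auth at alice[6]=bob[6], add-tests at alice[7]=bob[8] gives a common subsequence of length 4. Since dp[10][8] = 4, nothing longer is possible.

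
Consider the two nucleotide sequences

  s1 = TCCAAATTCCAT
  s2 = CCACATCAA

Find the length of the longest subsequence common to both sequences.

7

Match C [2,1] → C [3,2] → A [4,3] → A [6,5] → T [8,6] → C [9,7] → A [11,9] — 7 bases in the same relative order in both, and the DP table's final entry dp[12][9] is also 7, so no common subsequence is longer.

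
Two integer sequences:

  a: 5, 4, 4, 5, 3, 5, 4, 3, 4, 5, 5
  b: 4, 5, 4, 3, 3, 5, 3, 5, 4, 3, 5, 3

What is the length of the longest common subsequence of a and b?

8

Pick 5 (a #1, b #2), then 4 (a #2, b #3), then 5 (a #4, b #6), then 3 (a #5, b #7), then 5 (a #6, b #8), then 4 (a #7, b #9), then 3 (a #8, b #10), then 5 (a #10, b #11); all 8 values appear in both, in order, and the DP table's final entry dp[11][12] is also 8, so no common subsequence is longer.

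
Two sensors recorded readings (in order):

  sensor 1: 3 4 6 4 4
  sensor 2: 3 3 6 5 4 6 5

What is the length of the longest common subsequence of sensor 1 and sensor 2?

One common subsequence of length 3: 3 [1,2], 4 [2,5], 6 [3,6]. Since dp[5][7] = 3, nothing longer is possible.

3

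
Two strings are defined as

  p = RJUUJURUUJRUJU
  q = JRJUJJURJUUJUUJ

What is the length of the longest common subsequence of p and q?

11

One common subsequence of length 11: R (p #1, q #2) → J (p #2, q #3) → U (p #3, q #4) → J (p #5, q #6) → U (p #6, q #7) → R (p #7, q #8) → U (p #8, q #10) → U (p #9, q #11) → J (p #10, q #12) → U (p #12, q #14) → J (p #13, q #15). The LCS DP gives dp[14][15] = 11, so this is optimal.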